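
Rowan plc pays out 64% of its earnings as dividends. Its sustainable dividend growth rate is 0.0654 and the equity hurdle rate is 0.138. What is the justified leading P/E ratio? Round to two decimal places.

8.82

Justified leading P/E = b/(r−g) = 0.64/(0.138−0.0654) = 8.8154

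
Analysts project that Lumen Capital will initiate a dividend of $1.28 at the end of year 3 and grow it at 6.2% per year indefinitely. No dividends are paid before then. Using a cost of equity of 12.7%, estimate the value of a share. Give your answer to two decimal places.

Deferred-dividend DDM. At t=2 the remaining stream is a growing perpetuity with first payment D_3 = 1.28.
V_2 = D_3/(r−g) = 1.28/(0.127−0.062) = 19.6923
P₀ = V_2/(1+r)^2 = 19.6923/(1+0.127)^2 = 15.5042

$15.50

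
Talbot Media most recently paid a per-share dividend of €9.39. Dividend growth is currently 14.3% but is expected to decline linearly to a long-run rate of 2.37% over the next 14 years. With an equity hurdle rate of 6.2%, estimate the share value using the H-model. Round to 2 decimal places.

€455.72

H-model: P₀ = D₀[(1+g_L) + H(g_S−g_L)]/(r−g_L), with H = 14/2 = 7.
P₀ = 9.39 × [(1+0.0237) + 7×(0.143−0.0237)] / (0.062−0.0237)
   = 9.39 × 1.8588 / 0.0383 = 455.7215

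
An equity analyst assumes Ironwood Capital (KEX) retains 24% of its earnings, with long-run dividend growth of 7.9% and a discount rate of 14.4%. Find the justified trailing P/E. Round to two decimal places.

12.62

Payout ratio b = 1 − 0.24 = 0.76.
Justified trailing P/E = b(1+g)/(r−g) = 0.76×(1+0.079)/(0.144−0.079) = 12.6160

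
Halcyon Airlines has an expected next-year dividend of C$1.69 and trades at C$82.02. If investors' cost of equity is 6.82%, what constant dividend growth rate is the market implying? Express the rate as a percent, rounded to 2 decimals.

4.76%

From P₀ = D₁/(r − g), the implied growth is g = r − D₁/P₀.
g = 0.0682 − 1.69/82.02 = 0.0682 − 0.02060 = 0.04760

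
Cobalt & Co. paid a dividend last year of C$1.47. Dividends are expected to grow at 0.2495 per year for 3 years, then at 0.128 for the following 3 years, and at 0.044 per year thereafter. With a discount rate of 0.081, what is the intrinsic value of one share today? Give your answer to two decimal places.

C$86.13

Three-stage DDM. Project D₁…D_6; terminal Gordon value at t=6 with g = 0.044; discount at r = 0.081.
D_1 = 1.8368
D_2 = 2.2950
D_3 = 2.8676
D_4 = 3.2347
D_5 = 3.6488
D_6 = 4.1158
TV_6 = 4.2969/(0.081−0.044) = 116.1321
P₀ = Σ Dₜ/(1+r)ᵗ + TV_6/(1+r)^6 = 86.1308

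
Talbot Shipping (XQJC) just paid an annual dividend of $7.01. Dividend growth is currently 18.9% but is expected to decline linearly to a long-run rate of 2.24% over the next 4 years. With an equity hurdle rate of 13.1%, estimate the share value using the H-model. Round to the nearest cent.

$87.50

H-model: P₀ = D₀[(1+g_L) + H(g_S−g_L)]/(r−g_L), with H = 4/2 = 2.
P₀ = 7.01 × [(1+0.0224) + 2×(0.189−0.0224)] / (0.131−0.0224)
   = 7.01 × 1.3556 / 0.1086 = 87.5024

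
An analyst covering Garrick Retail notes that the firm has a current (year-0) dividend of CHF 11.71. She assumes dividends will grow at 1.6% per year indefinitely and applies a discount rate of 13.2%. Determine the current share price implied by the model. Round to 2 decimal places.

CHF 102.56

Gordon growth model: P₀ = D₁/(r − g). D₁ = 11.71 × (1 + 0.016) = 11.8974.
P₀ = 11.8974 / (0.132 − 0.016) = 11.8974 / 0.116 = 102.5634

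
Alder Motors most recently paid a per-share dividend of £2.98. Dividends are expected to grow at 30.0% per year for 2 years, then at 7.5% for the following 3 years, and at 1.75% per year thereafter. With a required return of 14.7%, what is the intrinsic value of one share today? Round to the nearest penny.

£42.07

Three-stage DDM. Project D₁…D_5; terminal Gordon value at t=5 with g = 0.0175; discount at r = 0.147.
D_1 = 3.8740
D_2 = 5.0362
D_3 = 5.4139
D_4 = 5.8200
D_5 = 6.2565
TV_5 = 6.3659/(0.147−0.0175) = 49.1579
P₀ = Σ Dₜ/(1+r)ᵗ + TV_5/(1+r)^5 = 42.0687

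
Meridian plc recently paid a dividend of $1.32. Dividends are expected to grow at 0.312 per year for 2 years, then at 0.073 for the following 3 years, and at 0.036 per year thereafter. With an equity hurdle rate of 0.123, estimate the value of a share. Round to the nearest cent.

Three-stage DDM. Project D₁…D_5; terminal Gordon value at t=5 with g = 0.036; discount at r = 0.123.
D_1 = 1.7318
D_2 = 2.2722
D_3 = 2.4380
D_4 = 2.6160
D_5 = 2.8070
TV_5 = 2.9080/(0.123−0.036) = 33.4258
P₀ = Σ Dₜ/(1+r)ᵗ + TV_5/(1+r)^5 = 26.9965

$27.00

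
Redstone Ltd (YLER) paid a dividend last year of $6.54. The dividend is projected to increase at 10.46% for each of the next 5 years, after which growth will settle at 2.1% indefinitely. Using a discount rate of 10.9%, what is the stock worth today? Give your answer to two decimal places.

$106.70

Two-stage DDM. Project D₁…D_5 at 0.1046, terminal growth 0.021, discount at r = 0.109.
D_1 = 7.2241
D_2 = 7.9797
D_3 = 8.8144
D_4 = 9.7364
D_5 = 10.7548
Terminal value at t=5: TV = D_6/(r−g) = 10.9807/(0.109−0.021) = 124.7803
P₀ = 7.2241/(1+0.109)^1 + 7.9797/(1+0.109)^2 + 8.8144/(1+0.109)^3 + 9.7364/(1+0.109)^4 + 10.7548/(1+0.109)^5 + 124.7803/(1+0.109)^5 = 106.6983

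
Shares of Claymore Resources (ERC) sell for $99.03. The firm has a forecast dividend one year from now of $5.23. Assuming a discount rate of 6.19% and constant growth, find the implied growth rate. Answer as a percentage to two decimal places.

0.91%

From P₀ = D₁/(r − g), the implied growth is g = r − D₁/P₀.
g = 0.0619 − 5.23/99.03 = 0.0619 − 0.05281 = 0.00909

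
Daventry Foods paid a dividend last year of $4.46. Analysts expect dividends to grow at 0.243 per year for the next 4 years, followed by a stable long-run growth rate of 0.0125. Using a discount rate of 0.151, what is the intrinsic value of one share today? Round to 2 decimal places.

Two-stage DDM. Project D₁…D_4 at 0.243, terminal growth 0.0125, discount at r = 0.151.
D_1 = 5.5438
D_2 = 6.8909
D_3 = 8.5654
D_4 = 10.6468
Terminal value at t=4: TV = D_5/(r−g) = 10.7799/(0.151−0.0125) = 77.8332
P₀ = 5.5438/(1+0.151)^1 + 6.8909/(1+0.151)^2 + 8.5654/(1+0.151)^3 + 10.6468/(1+0.151)^4 + 77.8332/(1+0.151)^4 = 66.0483

$66.05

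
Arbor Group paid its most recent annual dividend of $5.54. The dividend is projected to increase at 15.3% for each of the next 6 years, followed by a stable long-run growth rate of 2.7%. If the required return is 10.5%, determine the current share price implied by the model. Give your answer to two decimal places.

$132.82

Two-stage DDM. Project D₁…D_6 at 0.153, terminal growth 0.027, discount at r = 0.105.
D_1 = 6.3876
D_2 = 7.3649
D_3 = 8.4918
D_4 = 9.7910
D_5 = 11.2890
D_6 = 13.0162
Terminal value at t=6: TV = D_7/(r−g) = 13.3677/(0.105−0.027) = 171.3805
P₀ = 6.3876/(1+0.105)^1 + 7.3649/(1+0.105)^2 + 8.4918/(1+0.105)^3 + 9.7910/(1+0.105)^4 + 11.2890/(1+0.105)^5 + 13.0162/(1+0.105)^6 + 171.3805/(1+0.105)^6 = 132.8188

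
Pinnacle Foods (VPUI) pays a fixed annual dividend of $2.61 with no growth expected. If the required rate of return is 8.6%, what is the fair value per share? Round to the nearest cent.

$30.35

Zero-growth DDM (perpetuity): P₀ = D/r = 2.61 / 0.086 = 30.3488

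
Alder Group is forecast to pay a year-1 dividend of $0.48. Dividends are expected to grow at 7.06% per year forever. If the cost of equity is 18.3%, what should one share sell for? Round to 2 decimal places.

$4.27

Gordon growth model: P₀ = D₁/(r − g), with D₁ = 0.48 given directly.
P₀ = 0.4800 / (0.183 − 0.0706) = 0.4800 / 0.1124 = 4.2705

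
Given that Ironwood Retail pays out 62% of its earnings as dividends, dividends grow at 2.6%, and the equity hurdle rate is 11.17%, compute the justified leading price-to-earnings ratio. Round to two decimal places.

Justified leading P/E = b/(r−g) = 0.62/(0.1117−0.026) = 7.2345

7.23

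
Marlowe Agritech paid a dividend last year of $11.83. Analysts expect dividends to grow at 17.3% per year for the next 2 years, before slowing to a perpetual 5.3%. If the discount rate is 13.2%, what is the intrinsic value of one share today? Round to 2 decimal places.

Two-stage DDM. Project D₁…D_2 at 0.173, terminal growth 0.053, discount at r = 0.132.
D_1 = 13.8766
D_2 = 16.2772
Terminal value at t=2: TV = D_3/(r−g) = 17.1399/(0.132−0.053) = 216.9612
P₀ = 13.8766/(1+0.132)^1 + 16.2772/(1+0.132)^2 + 216.9612/(1+0.132)^2 = 194.2735

$194.27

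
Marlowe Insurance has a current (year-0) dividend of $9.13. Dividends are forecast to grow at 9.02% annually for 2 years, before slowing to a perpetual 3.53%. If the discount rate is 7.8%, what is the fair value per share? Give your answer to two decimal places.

$244.98

Two-stage DDM. Project D₁…D_2 at 0.0902, terminal growth 0.0353, discount at r = 0.078.
D_1 = 9.9535
D_2 = 10.8513
Terminal value at t=2: TV = D_3/(r−g) = 11.2344/(0.078−0.0353) = 263.1004
P₀ = 9.9535/(1+0.078)^1 + 10.8513/(1+0.078)^2 + 263.1004/(1+0.078)^2 = 244.9751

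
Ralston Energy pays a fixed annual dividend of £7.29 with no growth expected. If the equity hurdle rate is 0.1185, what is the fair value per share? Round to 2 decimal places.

£61.52

Zero-growth DDM (perpetuity): P₀ = D/r = 7.29 / 0.1185 = 61.5190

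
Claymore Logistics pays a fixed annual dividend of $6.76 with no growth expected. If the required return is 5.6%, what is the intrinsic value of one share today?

Zero-growth DDM (perpetuity): P₀ = D/r = 6.76 / 0.056 = 120.7143

$120.71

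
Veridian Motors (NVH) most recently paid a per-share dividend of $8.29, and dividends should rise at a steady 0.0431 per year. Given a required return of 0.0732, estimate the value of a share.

Gordon growth model: P₀ = D₁/(r − g). D₁ = 8.29 × (1 + 0.0431) = 8.6473.
P₀ = 8.6473 / (0.0732 − 0.0431) = 8.6473 / 0.0301 = 287.2857

$287.29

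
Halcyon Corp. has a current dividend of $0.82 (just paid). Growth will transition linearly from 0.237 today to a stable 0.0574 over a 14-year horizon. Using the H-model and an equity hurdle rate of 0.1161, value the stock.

H-model: P₀ = D₀[(1+g_L) + H(g_S−g_L)]/(r−g_L), with H = 14/2 = 7.
P₀ = 0.82 × [(1+0.0574) + 7×(0.237−0.0574)] / (0.1161−0.0574)
   = 0.82 × 2.3146 / 0.0587 = 32.3334

$32.33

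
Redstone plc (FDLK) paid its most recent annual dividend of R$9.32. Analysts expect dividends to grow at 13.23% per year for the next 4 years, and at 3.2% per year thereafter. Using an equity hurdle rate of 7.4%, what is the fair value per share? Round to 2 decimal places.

Two-stage DDM. Project D₁…D_4 at 0.1323, terminal growth 0.032, discount at r = 0.074.
D_1 = 10.5530
D_2 = 11.9492
D_3 = 13.5301
D_4 = 15.3201
Terminal value at t=4: TV = D_5/(r−g) = 15.8104/(0.074−0.032) = 376.4370
P₀ = 10.5530/(1+0.074)^1 + 11.9492/(1+0.074)^2 + 13.5301/(1+0.074)^3 + 15.3201/(1+0.074)^4 + 376.4370/(1+0.074)^4 = 325.5489

R$325.55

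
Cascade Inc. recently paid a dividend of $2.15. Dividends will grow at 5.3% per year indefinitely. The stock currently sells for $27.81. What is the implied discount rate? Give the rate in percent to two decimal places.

Rearranging the constant-growth DDM: r = D₁/P₀ + g.
D₁ = 2.15 × (1 + 0.053) = 2.2639.
r = 2.2639 / 27.81 + 0.053 = 0.08141 + 0.053 = 0.13441

13.44%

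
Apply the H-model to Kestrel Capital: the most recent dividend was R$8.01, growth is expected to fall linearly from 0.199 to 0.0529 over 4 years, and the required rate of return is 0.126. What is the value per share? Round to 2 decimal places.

R$147.39

H-model: P₀ = D₀[(1+g_L) + H(g_S−g_L)]/(r−g_L), with H = 4/2 = 2.
P₀ = 8.01 × [(1+0.0529) + 2×(0.199−0.0529)] / (0.126−0.0529)
   = 8.01 × 1.3451 / 0.0731 = 147.3906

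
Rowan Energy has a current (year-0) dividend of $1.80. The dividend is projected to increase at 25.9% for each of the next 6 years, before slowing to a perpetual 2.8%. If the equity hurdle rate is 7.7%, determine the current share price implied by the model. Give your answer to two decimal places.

$115.69

Two-stage DDM. Project D₁…D_6 at 0.259, terminal growth 0.028, discount at r = 0.077.
D_1 = 2.2662
D_2 = 2.8531
D_3 = 3.5921
D_4 = 4.5225
D_5 = 5.6938
D_6 = 7.1685
Terminal value at t=6: TV = D_7/(r−g) = 7.3692/(0.077−0.028) = 150.3917
P₀ = 2.2662/(1+0.077)^1 + 2.8531/(1+0.077)^2 + 3.5921/(1+0.077)^3 + 4.5225/(1+0.077)^4 + 5.6938/(1+0.077)^5 + 7.1685/(1+0.077)^6 + 150.3917/(1+0.077)^6 = 115.6908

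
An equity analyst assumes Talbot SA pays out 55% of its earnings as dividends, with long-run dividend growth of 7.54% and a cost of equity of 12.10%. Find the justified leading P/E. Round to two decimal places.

12.06

Justified leading P/E = b/(r−g) = 0.55/(0.121−0.0754) = 12.0614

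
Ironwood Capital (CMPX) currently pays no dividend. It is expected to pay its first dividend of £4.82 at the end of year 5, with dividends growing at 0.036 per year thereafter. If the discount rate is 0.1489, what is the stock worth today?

Deferred-dividend DDM. At t=4 the remaining stream is a growing perpetuity with first payment D_5 = 4.82.
V_4 = D_5/(r−g) = 4.82/(0.1489−0.036) = 42.6926
P₀ = V_4/(1+r)^4 = 42.6926/(1+0.1489)^4 = 24.5033

£24.50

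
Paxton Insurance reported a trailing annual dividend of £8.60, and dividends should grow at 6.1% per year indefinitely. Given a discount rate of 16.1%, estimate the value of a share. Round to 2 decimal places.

Gordon growth model: P₀ = D₁/(r − g). D₁ = 8.60 × (1 + 0.061) = 9.1246.
P₀ = 9.1246 / (0.161 − 0.061) = 9.1246 / 0.1 = 91.2460

£91.25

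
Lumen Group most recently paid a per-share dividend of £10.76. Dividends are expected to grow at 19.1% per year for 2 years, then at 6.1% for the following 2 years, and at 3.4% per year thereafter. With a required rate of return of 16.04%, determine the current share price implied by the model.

£119.74

Three-stage DDM. Project D₁…D_4; terminal Gordon value at t=4 with g = 0.034; discount at r = 0.1604.
D_1 = 12.8152
D_2 = 15.2629
D_3 = 16.1939
D_4 = 17.1817
TV_4 = 17.7659/(0.1604−0.034) = 140.5530
P₀ = Σ Dₜ/(1+r)ᵗ + TV_4/(1+r)^4 = 119.7381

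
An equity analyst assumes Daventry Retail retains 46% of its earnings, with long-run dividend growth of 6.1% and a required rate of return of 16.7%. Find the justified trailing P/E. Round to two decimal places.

5.41

Payout ratio b = 1 − 0.46 = 0.54.
Justified trailing P/E = b(1+g)/(r−g) = 0.54×(1+0.061)/(0.167−0.061) = 5.4051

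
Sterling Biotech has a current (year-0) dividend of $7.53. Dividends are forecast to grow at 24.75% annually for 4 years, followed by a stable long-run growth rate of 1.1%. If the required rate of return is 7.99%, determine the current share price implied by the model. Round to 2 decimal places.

$240.53

Two-stage DDM. Project D₁…D_4 at 0.2475, terminal growth 0.011, discount at r = 0.0799.
D_1 = 9.3937
D_2 = 11.7186
D_3 = 14.6190
D_4 = 18.2372
Terminal value at t=4: TV = D_5/(r−g) = 18.4378/(0.0799−0.011) = 267.6019
P₀ = 9.3937/(1+0.0799)^1 + 11.7186/(1+0.0799)^2 + 14.6190/(1+0.0799)^3 + 18.2372/(1+0.0799)^4 + 267.6019/(1+0.0799)^4 = 240.5336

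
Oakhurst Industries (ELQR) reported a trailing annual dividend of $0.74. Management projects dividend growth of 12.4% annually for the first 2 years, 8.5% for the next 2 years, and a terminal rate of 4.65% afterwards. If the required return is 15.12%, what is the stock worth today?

$8.98

Three-stage DDM. Project D₁…D_4; terminal Gordon value at t=4 with g = 0.0465; discount at r = 0.1512.
D_1 = 0.8318
D_2 = 0.9349
D_3 = 1.0144
D_4 = 1.1006
TV_4 = 1.1518/(0.1512−0.0465) = 11.0006
P₀ = Σ Dₜ/(1+r)ᵗ + TV_4/(1+r)^4 = 8.9829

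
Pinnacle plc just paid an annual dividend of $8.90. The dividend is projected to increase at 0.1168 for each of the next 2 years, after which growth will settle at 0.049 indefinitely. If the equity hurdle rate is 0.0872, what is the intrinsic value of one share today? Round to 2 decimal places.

$276.42

Two-stage DDM. Project D₁…D_2 at 0.1168, terminal growth 0.049, discount at r = 0.0872.
D_1 = 9.9395
D_2 = 11.1005
Terminal value at t=2: TV = D_3/(r−g) = 11.6444/(0.0872−0.049) = 304.8267
P₀ = 9.9395/(1+0.0872)^1 + 11.1005/(1+0.0872)^2 + 304.8267/(1+0.0872)^2 = 276.4233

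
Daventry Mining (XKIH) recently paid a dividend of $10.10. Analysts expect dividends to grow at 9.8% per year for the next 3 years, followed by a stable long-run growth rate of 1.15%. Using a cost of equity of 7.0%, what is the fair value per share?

$220.62

Two-stage DDM. Project D₁…D_3 at 0.098, terminal growth 0.0115, discount at r = 0.07.
D_1 = 11.0898
D_2 = 12.1766
D_3 = 13.3699
Terminal value at t=3: TV = D_4/(r−g) = 13.5237/(0.07−0.0115) = 231.1737
P₀ = 11.0898/(1+0.07)^1 + 12.1766/(1+0.07)^2 + 13.3699/(1+0.07)^3 + 231.1737/(1+0.07)^3 = 220.6202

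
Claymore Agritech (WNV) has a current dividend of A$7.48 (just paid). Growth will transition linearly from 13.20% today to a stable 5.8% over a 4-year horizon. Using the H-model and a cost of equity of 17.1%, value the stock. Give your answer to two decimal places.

H-model: P₀ = D₀[(1+g_L) + H(g_S−g_L)]/(r−g_L), with H = 4/2 = 2.
P₀ = 7.48 × [(1+0.058) + 2×(0.132−0.058)] / (0.171−0.058)
   = 7.48 × 1.2060 / 0.113 = 79.8308

A$79.83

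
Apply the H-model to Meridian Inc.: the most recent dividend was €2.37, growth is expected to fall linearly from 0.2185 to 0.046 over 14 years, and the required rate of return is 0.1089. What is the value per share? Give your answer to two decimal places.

€84.91

H-model: P₀ = D₀[(1+g_L) + H(g_S−g_L)]/(r−g_L), with H = 14/2 = 7.
P₀ = 2.37 × [(1+0.046) + 7×(0.2185−0.046)] / (0.1089−0.046)
   = 2.37 × 2.2535 / 0.0629 = 84.9093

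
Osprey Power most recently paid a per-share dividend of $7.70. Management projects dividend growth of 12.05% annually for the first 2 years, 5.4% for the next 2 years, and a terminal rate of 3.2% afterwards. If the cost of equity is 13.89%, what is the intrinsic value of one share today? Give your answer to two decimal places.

Three-stage DDM. Project D₁…D_4; terminal Gordon value at t=4 with g = 0.032; discount at r = 0.1389.
D_1 = 8.6279
D_2 = 9.6675
D_3 = 10.1896
D_4 = 10.7398
TV_4 = 11.0835/(0.1389−0.032) = 103.6806
P₀ = Σ Dₜ/(1+r)ᵗ + TV_4/(1+r)^4 = 89.9346

$89.93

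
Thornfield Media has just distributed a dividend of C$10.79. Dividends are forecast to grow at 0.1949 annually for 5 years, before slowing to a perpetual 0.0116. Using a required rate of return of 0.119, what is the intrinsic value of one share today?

C$207.07

Two-stage DDM. Project D₁…D_5 at 0.1949, terminal growth 0.0116, discount at r = 0.119.
D_1 = 12.8930
D_2 = 15.4058
D_3 = 18.4084
D_4 = 21.9962
D_5 = 26.2833
Terminal value at t=5: TV = D_6/(r−g) = 26.5881/(0.119−0.0116) = 247.5619
P₀ = 12.8930/(1+0.119)^1 + 15.4058/(1+0.119)^2 + 18.4084/(1+0.119)^3 + 21.9962/(1+0.119)^4 + 26.2833/(1+0.119)^5 + 247.5619/(1+0.119)^5 = 207.0748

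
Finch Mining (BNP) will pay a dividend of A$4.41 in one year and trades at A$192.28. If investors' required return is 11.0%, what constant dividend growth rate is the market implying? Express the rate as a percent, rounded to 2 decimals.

8.71%

From P₀ = D₁/(r − g), the implied growth is g = r − D₁/P₀.
g = 0.11 − 4.41/192.28 = 0.11 − 0.02294 = 0.08706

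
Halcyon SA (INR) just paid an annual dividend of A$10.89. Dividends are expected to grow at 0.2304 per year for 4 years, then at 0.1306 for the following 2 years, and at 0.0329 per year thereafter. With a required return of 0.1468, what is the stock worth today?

A$207.54

Three-stage DDM. Project D₁…D_6; terminal Gordon value at t=6 with g = 0.0329; discount at r = 0.1468.
D_1 = 13.3991
D_2 = 16.4862
D_3 = 20.2846
D_4 = 24.9582
D_5 = 28.2177
D_6 = 31.9030
TV_6 = 32.9526/(0.1468−0.0329) = 289.3115
P₀ = Σ Dₜ/(1+r)ᵗ + TV_6/(1+r)^6 = 207.5359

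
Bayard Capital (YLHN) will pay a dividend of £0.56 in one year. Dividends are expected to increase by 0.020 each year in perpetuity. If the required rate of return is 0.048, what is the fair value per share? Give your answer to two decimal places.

Gordon growth model: P₀ = D₁/(r − g), with D₁ = 0.56 given directly.
P₀ = 0.5600 / (0.048 − 0.02) = 0.5600 / 0.028 = 20.0000

£20.00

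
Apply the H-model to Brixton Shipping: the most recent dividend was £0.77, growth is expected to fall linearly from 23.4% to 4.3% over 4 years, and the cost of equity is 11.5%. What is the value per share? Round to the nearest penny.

H-model: P₀ = D₀[(1+g_L) + H(g_S−g_L)]/(r−g_L), with H = 4/2 = 2.
P₀ = 0.77 × [(1+0.043) + 2×(0.234−0.043)] / (0.115−0.043)
   = 0.77 × 1.4250 / 0.072 = 15.2396

£15.24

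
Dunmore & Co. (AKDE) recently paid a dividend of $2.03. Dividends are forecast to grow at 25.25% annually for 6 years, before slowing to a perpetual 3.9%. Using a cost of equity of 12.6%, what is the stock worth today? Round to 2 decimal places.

$63.90

Two-stage DDM. Project D₁…D_6 at 0.2525, terminal growth 0.039, discount at r = 0.126.
D_1 = 2.5426
D_2 = 3.1846
D_3 = 3.9887
D_4 = 4.9958
D_5 = 6.2573
D_6 = 7.8372
Terminal value at t=6: TV = D_7/(r−g) = 8.1429/(0.126−0.039) = 93.5963
P₀ = 2.5426/(1+0.126)^1 + 3.1846/(1+0.126)^2 + 3.9887/(1+0.126)^3 + 4.9958/(1+0.126)^4 + 6.2573/(1+0.126)^5 + 7.8372/(1+0.126)^6 + 93.5963/(1+0.126)^6 = 63.8966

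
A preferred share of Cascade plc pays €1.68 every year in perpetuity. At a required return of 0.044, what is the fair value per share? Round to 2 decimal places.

€38.18

Zero-growth DDM (perpetuity): P₀ = D/r = 1.68 / 0.044 = 38.1818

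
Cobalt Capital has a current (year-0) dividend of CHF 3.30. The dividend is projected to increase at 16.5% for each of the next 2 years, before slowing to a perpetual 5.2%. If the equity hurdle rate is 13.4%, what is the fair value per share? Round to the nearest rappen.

CHF 51.56

Two-stage DDM. Project D₁…D_2 at 0.165, terminal growth 0.052, discount at r = 0.134.
D_1 = 3.8445
D_2 = 4.4788
Terminal value at t=2: TV = D_3/(r−g) = 4.7117/(0.134−0.052) = 57.4603
P₀ = 3.8445/(1+0.134)^1 + 4.4788/(1+0.134)^2 + 57.4603/(1+0.134)^2 = 51.5560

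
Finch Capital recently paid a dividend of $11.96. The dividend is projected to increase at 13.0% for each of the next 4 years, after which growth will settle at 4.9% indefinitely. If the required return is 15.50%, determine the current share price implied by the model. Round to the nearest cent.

Two-stage DDM. Project D₁…D_4 at 0.13, terminal growth 0.049, discount at r = 0.155.
D_1 = 13.5148
D_2 = 15.2717
D_3 = 17.2570
D_4 = 19.5005
Terminal value at t=4: TV = D_5/(r−g) = 20.4560/(0.155−0.049) = 192.9810
P₀ = 13.5148/(1+0.155)^1 + 15.2717/(1+0.155)^2 + 17.2570/(1+0.155)^3 + 19.5005/(1+0.155)^4 + 192.9810/(1+0.155)^4 = 153.7460

$153.75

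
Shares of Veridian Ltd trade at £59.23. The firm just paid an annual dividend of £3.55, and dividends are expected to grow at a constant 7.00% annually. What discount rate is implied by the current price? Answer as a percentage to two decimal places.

13.41%

Rearranging the constant-growth DDM: r = D₁/P₀ + g.
D₁ = 3.55 × (1 + 0.07) = 3.7985.
r = 3.7985 / 59.23 + 0.07 = 0.06413 + 0.07 = 0.13413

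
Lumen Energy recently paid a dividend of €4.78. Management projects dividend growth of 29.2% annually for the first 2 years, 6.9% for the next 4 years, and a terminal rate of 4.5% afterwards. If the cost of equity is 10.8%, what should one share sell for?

€129.27

Three-stage DDM. Project D₁…D_6; terminal Gordon value at t=6 with g = 0.045; discount at r = 0.108.
D_1 = 6.1758
D_2 = 7.9791
D_3 = 8.5296
D_4 = 9.1182
D_5 = 9.7473
D_6 = 10.4199
TV_6 = 10.8888/(0.108−0.045) = 172.8381
P₀ = Σ Dₜ/(1+r)ᵗ + TV_6/(1+r)^6 = 129.2738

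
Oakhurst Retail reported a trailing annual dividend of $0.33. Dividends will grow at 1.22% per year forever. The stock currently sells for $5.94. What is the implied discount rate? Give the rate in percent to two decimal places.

6.84%

Rearranging the constant-growth DDM: r = D₁/P₀ + g.
D₁ = 0.33 × (1 + 0.0122) = 0.3340.
r = 0.3340 / 5.94 + 0.0122 = 0.05623 + 0.0122 = 0.06843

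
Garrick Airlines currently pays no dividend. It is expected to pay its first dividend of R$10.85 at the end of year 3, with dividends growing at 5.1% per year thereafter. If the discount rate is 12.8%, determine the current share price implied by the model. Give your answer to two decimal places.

R$110.74

Deferred-dividend DDM. At t=2 the remaining stream is a growing perpetuity with first payment D_3 = 10.85.
V_2 = D_3/(r−g) = 10.85/(0.128−0.051) = 140.9091
P₀ = V_2/(1+r)^2 = 140.9091/(1+0.128)^2 = 110.7442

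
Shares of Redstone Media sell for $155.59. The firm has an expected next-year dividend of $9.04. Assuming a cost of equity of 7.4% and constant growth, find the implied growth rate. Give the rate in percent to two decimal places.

From P₀ = D₁/(r − g), the implied growth is g = r − D₁/P₀.
g = 0.074 − 9.04/155.59 = 0.074 − 0.05810 = 0.01590

1.59%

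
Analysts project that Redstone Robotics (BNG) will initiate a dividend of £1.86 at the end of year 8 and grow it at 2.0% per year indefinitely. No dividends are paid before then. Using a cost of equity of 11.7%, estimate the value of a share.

£8.84

Deferred-dividend DDM. At t=7 the remaining stream is a growing perpetuity with first payment D_8 = 1.86.
V_7 = D_8/(r−g) = 1.86/(0.117−0.02) = 19.1753
P₀ = V_7/(1+r)^7 = 19.1753/(1+0.117)^7 = 8.8383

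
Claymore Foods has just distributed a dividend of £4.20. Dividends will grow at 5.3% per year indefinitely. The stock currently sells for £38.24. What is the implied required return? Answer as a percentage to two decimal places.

Rearranging the constant-growth DDM: r = D₁/P₀ + g.
D₁ = 4.20 × (1 + 0.053) = 4.4226.
r = 4.4226 / 38.24 + 0.053 = 0.11565 + 0.053 = 0.16865

16.87%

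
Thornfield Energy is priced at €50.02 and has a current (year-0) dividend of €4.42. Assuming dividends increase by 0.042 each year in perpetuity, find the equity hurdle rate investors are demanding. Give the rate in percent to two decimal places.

Rearranging the constant-growth DDM: r = D₁/P₀ + g.
D₁ = 4.42 × (1 + 0.042) = 4.6056.
r = 4.6056 / 50.02 + 0.042 = 0.09208 + 0.042 = 0.13408

13.41%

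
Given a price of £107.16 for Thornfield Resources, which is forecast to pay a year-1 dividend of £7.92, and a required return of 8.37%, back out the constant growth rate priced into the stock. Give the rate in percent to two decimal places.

From P₀ = D₁/(r − g), the implied growth is g = r − D₁/P₀.
g = 0.0837 − 7.92/107.16 = 0.0837 − 0.07391 = 0.00979

0.98%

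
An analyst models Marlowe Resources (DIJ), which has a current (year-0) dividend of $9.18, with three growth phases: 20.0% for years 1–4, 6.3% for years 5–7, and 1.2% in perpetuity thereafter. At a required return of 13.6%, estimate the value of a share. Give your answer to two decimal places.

$148.69

Three-stage DDM. Project D₁…D_7; terminal Gordon value at t=7 with g = 0.012; discount at r = 0.136.
D_1 = 11.0160
D_2 = 13.2192
D_3 = 15.8630
D_4 = 19.0356
D_5 = 20.2349
D_6 = 21.5097
D_7 = 22.8648
TV_7 = 23.1392/(0.136−0.012) = 186.6063
P₀ = Σ Dₜ/(1+r)ᵗ + TV_7/(1+r)^7 = 148.6933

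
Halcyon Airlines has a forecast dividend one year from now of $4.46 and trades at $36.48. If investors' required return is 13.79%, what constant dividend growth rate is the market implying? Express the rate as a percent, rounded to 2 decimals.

From P₀ = D₁/(r − g), the implied growth is g = r − D₁/P₀.
g = 0.1379 − 4.46/36.48 = 0.1379 − 0.12226 = 0.01564

1.56%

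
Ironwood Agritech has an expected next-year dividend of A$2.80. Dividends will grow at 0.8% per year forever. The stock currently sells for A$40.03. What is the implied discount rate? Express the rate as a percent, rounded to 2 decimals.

Rearranging the constant-growth DDM: r = D₁/P₀ + g.
r = 2.8000 / 40.03 + 0.008 = 0.06995 + 0.008 = 0.07795

7.79%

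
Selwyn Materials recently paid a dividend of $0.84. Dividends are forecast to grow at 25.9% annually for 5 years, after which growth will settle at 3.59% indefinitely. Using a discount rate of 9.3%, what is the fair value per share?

$37.45

Two-stage DDM. Project D₁…D_5 at 0.259, terminal growth 0.0359, discount at r = 0.093.
D_1 = 1.0576
D_2 = 1.3315
D_3 = 1.6763
D_4 = 2.1105
D_5 = 2.6571
Terminal value at t=5: TV = D_6/(r−g) = 2.7525/(0.093−0.0359) = 48.2047
P₀ = 1.0576/(1+0.093)^1 + 1.3315/(1+0.093)^2 + 1.6763/(1+0.093)^3 + 2.1105/(1+0.093)^4 + 2.6571/(1+0.093)^5 + 48.2047/(1+0.093)^5 = 37.4502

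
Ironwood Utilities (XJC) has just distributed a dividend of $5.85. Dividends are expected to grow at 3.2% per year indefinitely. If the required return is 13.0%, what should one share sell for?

$61.60

Gordon growth model: P₀ = D₁/(r − g). D₁ = 5.85 × (1 + 0.032) = 6.0372.
P₀ = 6.0372 / (0.13 − 0.032) = 6.0372 / 0.098 = 61.6041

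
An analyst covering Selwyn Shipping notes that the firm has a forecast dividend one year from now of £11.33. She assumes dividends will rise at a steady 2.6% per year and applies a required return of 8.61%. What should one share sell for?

Gordon growth model: P₀ = D₁/(r − g), with D₁ = 11.33 given directly.
P₀ = 11.3300 / (0.0861 − 0.026) = 11.3300 / 0.0601 = 188.5191

£188.52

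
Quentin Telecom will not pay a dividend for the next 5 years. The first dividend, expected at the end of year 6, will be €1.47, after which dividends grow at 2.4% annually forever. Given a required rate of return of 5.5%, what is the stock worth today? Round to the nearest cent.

€36.28

Deferred-dividend DDM. At t=5 the remaining stream is a growing perpetuity with first payment D_6 = 1.47.
V_5 = D_6/(r−g) = 1.47/(0.055−0.024) = 47.4194
P₀ = V_5/(1+r)^5 = 47.4194/(1+0.055)^5 = 36.2822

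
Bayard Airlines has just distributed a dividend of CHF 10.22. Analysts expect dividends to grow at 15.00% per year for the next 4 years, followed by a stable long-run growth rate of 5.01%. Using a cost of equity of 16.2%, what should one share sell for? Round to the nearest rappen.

Two-stage DDM. Project D₁…D_4 at 0.15, terminal growth 0.0501, discount at r = 0.162.
D_1 = 11.7530
D_2 = 13.5159
D_3 = 15.5433
D_4 = 17.8748
Terminal value at t=4: TV = D_5/(r−g) = 18.7704/(0.162−0.0501) = 167.7424
P₀ = 11.7530/(1+0.162)^1 + 13.5159/(1+0.162)^2 + 15.5433/(1+0.162)^3 + 17.8748/(1+0.162)^4 + 167.7424/(1+0.162)^4 = 131.8419

CHF 131.84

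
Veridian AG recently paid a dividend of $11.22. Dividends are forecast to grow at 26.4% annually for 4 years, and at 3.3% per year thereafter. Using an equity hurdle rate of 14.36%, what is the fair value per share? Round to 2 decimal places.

$214.40

Two-stage DDM. Project D₁…D_4 at 0.264, terminal growth 0.033, discount at r = 0.1436.
D_1 = 14.1821
D_2 = 17.9261
D_3 = 22.6587
D_4 = 28.6405
Terminal value at t=4: TV = D_5/(r−g) = 29.5857/(0.1436−0.033) = 267.5016
P₀ = 14.1821/(1+0.1436)^1 + 17.9261/(1+0.1436)^2 + 22.6587/(1+0.1436)^3 + 28.6405/(1+0.1436)^4 + 267.5016/(1+0.1436)^4 = 214.4006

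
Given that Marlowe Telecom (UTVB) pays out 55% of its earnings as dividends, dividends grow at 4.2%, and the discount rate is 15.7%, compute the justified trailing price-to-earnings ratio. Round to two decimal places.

4.98

Justified trailing P/E = b(1+g)/(r−g) = 0.55×(1+0.042)/(0.157−0.042) = 4.9835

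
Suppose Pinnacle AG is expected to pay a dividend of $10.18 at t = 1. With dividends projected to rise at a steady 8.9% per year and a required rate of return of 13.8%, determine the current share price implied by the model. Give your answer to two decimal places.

Gordon growth model: P₀ = D₁/(r − g), with D₁ = 10.18 given directly.
P₀ = 10.1800 / (0.138 − 0.089) = 10.1800 / 0.049 = 207.7551

$207.76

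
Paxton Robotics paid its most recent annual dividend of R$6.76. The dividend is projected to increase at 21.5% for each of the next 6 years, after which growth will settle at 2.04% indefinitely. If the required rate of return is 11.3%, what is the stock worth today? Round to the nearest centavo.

Two-stage DDM. Project D₁…D_6 at 0.215, terminal growth 0.0204, discount at r = 0.113.
D_1 = 8.2134
D_2 = 9.9793
D_3 = 12.1248
D_4 = 14.7317
D_5 = 17.8990
D_6 = 21.7473
Terminal value at t=6: TV = D_7/(r−g) = 22.1909/(0.113−0.0204) = 239.6425
P₀ = 8.2134/(1+0.113)^1 + 9.9793/(1+0.113)^2 + 12.1248/(1+0.113)^3 + 14.7317/(1+0.113)^4 + 17.8990/(1+0.113)^5 + 21.7473/(1+0.113)^6 + 239.6425/(1+0.113)^6 = 181.8139

R$181.81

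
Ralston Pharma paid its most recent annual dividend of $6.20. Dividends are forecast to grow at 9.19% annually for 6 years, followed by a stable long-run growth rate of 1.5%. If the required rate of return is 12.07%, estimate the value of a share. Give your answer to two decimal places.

Two-stage DDM. Project D₁…D_6 at 0.0919, terminal growth 0.015, discount at r = 0.1207.
D_1 = 6.7698
D_2 = 7.3919
D_3 = 8.0712
D_4 = 8.8130
D_5 = 9.6229
D_6 = 10.5072
Terminal value at t=6: TV = D_7/(r−g) = 10.6649/(0.1207−0.015) = 100.8974
P₀ = 6.7698/(1+0.1207)^1 + 7.3919/(1+0.1207)^2 + 8.0712/(1+0.1207)^3 + 8.8130/(1+0.1207)^4 + 9.6229/(1+0.1207)^5 + 10.5072/(1+0.1207)^6 + 100.8974/(1+0.1207)^6 = 84.9203

$84.92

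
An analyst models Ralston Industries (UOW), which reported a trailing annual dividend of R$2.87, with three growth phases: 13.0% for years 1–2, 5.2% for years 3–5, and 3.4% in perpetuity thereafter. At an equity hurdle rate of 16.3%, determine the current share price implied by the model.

R$28.24

Three-stage DDM. Project D₁…D_5; terminal Gordon value at t=5 with g = 0.034; discount at r = 0.163.
D_1 = 3.2431
D_2 = 3.6647
D_3 = 3.8553
D_4 = 4.0557
D_5 = 4.2666
TV_5 = 4.4117/(0.163−0.034) = 34.1993
P₀ = Σ Dₜ/(1+r)ᵗ + TV_5/(1+r)^5 = 28.2449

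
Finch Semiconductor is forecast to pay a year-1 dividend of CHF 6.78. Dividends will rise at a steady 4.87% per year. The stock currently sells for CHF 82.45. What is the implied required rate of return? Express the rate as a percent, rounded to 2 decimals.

Rearranging the constant-growth DDM: r = D₁/P₀ + g.
r = 6.7800 / 82.45 + 0.0487 = 0.08223 + 0.0487 = 0.13093

13.09%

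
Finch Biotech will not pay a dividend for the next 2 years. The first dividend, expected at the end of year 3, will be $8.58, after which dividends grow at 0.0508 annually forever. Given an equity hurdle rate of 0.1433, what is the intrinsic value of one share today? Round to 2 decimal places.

Deferred-dividend DDM. At t=2 the remaining stream is a growing perpetuity with first payment D_3 = 8.58.
V_2 = D_3/(r−g) = 8.58/(0.1433−0.0508) = 92.7568
P₀ = V_2/(1+r)^2 = 92.7568/(1+0.1433)^2 = 70.9619

$70.96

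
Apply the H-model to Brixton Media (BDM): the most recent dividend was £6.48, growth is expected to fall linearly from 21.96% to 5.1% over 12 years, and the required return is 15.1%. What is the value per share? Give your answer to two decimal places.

£133.66

H-model: P₀ = D₀[(1+g_L) + H(g_S−g_L)]/(r−g_L), with H = 12/2 = 6.
P₀ = 6.48 × [(1+0.051) + 6×(0.2196−0.051)] / (0.151−0.051)
   = 6.48 × 2.0626 / 0.1 = 133.6565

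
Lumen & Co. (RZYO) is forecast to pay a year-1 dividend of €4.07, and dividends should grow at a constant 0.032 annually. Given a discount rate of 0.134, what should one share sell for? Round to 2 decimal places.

Gordon growth model: P₀ = D₁/(r − g), with D₁ = 4.07 given directly.
P₀ = 4.0700 / (0.134 − 0.032) = 4.0700 / 0.102 = 39.9020

€39.90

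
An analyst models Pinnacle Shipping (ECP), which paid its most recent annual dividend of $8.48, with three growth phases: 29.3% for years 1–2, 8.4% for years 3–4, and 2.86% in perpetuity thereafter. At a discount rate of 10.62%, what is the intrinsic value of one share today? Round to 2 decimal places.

$191.45

Three-stage DDM. Project D₁…D_4; terminal Gordon value at t=4 with g = 0.0286; discount at r = 0.1062.
D_1 = 10.9646
D_2 = 14.1773
D_3 = 15.3682
D_4 = 16.6591
TV_4 = 17.1355/(0.1062−0.0286) = 220.8189
P₀ = Σ Dₜ/(1+r)ᵗ + TV_4/(1+r)^4 = 191.4458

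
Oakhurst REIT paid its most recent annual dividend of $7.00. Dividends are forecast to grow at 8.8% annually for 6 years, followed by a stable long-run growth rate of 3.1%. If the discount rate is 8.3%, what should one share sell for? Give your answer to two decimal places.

$185.36

Two-stage DDM. Project D₁…D_6 at 0.088, terminal growth 0.031, discount at r = 0.083.
D_1 = 7.6160
D_2 = 8.2862
D_3 = 9.0154
D_4 = 9.8087
D_5 = 10.6719
D_6 = 11.6110
Terminal value at t=6: TV = D_7/(r−g) = 11.9710/(0.083−0.031) = 230.2114
P₀ = 7.6160/(1+0.083)^1 + 8.2862/(1+0.083)^2 + 9.0154/(1+0.083)^3 + 9.8087/(1+0.083)^4 + 10.6719/(1+0.083)^5 + 11.6110/(1+0.083)^6 + 230.2114/(1+0.083)^6 = 185.3616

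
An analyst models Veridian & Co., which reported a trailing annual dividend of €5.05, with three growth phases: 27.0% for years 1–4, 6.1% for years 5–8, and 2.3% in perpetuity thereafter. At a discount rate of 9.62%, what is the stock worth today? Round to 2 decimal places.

Three-stage DDM. Project D₁…D_8; terminal Gordon value at t=8 with g = 0.023; discount at r = 0.0962.
D_1 = 6.4135
D_2 = 8.1451
D_3 = 10.3443
D_4 = 13.1373
D_5 = 13.9387
D_6 = 14.7889
D_7 = 15.6911
D_8 = 16.6482
TV_8 = 17.0311/(0.0962−0.023) = 232.6657
P₀ = Σ Dₜ/(1+r)ᵗ + TV_8/(1+r)^8 = 174.7300

€174.73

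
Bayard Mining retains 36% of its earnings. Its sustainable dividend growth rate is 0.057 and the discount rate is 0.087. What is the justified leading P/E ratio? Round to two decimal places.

21.33

Payout ratio b = 1 − 0.36 = 0.64.
Justified leading P/E = b/(r−g) = 0.64/(0.087−0.057) = 21.3333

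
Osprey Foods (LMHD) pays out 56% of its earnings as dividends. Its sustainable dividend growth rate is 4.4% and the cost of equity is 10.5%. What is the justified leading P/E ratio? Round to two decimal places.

Justified leading P/E = b/(r−g) = 0.56/(0.105−0.044) = 9.1803

9.18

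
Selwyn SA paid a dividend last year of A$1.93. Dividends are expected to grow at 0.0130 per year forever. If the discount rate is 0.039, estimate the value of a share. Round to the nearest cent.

Gordon growth model: P₀ = D₁/(r − g). D₁ = 1.93 × (1 + 0.013) = 1.9551.
P₀ = 1.9551 / (0.039 − 0.013) = 1.9551 / 0.026 = 75.1958

A$75.20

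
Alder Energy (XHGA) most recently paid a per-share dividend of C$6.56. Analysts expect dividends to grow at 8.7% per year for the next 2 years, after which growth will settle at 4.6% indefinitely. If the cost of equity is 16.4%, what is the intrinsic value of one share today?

C$62.56

Two-stage DDM. Project D₁…D_2 at 0.087, terminal growth 0.046, discount at r = 0.164.
D_1 = 7.1307
D_2 = 7.7511
Terminal value at t=2: TV = D_3/(r−g) = 8.1076/(0.164−0.046) = 68.7088
P₀ = 7.1307/(1+0.164)^1 + 7.7511/(1+0.164)^2 + 68.7088/(1+0.164)^2 = 62.5584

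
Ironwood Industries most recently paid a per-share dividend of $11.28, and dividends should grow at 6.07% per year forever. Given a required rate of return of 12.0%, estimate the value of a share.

Gordon growth model: P₀ = D₁/(r − g). D₁ = 11.28 × (1 + 0.0607) = 11.9647.
P₀ = 11.9647 / (0.12 − 0.0607) = 11.9647 / 0.0593 = 201.7655

$201.77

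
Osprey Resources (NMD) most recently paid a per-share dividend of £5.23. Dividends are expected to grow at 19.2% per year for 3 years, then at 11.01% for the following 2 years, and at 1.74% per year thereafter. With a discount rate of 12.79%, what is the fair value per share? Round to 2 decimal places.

Three-stage DDM. Project D₁…D_5; terminal Gordon value at t=5 with g = 0.0174; discount at r = 0.1279.
D_1 = 6.2342
D_2 = 7.4311
D_3 = 8.8579
D_4 = 9.8331
D_5 = 10.9158
TV_5 = 11.1057/(0.1279−0.0174) = 100.5042
P₀ = Σ Dₜ/(1+r)ᵗ + TV_5/(1+r)^5 = 84.6572

£84.66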